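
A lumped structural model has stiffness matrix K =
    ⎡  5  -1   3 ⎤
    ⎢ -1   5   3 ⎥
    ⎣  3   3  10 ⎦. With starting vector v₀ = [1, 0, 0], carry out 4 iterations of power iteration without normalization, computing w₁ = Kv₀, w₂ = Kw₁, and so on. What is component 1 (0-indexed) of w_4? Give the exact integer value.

w1 = Kv₀ = (5·1 + (-1)·0 + 3·0; (-1)·1 + 5·0 + 3·0; 3·1 + 3·0 + 10·0) = (5, -1, 3)
w2 = Kw1 = (5·5 + (-1)·(-1) + 3·3; (-1)·5 + 5·(-1) + 3·3; 3·5 + 3·(-1) + 10·3) = (35, -1, 42)
w3 = Kw2 = (302, 86, 522)
w4 = Kw3 = (2990, 1694, 6384)
The requested component of w4 is 1694.

1694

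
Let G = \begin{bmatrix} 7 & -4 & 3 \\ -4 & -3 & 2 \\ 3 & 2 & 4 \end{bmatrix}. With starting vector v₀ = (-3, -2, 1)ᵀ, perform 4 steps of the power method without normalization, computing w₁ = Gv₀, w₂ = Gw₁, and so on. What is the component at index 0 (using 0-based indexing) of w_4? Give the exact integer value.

-13368

w1 = Gv₀ = (-10, 20, -9)
w2 = Gw1 = (-177, -38, -26)
w3 = Gw2 = (-1165, 770, -711)
w4 = Gw3 = (-13368, 928, -4799)
The requested component of w4 is -13368.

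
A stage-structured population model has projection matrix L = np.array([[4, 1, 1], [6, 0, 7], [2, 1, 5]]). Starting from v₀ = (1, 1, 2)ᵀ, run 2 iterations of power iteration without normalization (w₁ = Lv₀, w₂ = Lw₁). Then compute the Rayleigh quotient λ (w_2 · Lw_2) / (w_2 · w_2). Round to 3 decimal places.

w1 = Lv₀ = (7, 20, 13)
w2 = Lw1 = (61, 133, 99)
Lw2 = (476, 1059, 750)
w2·Lw2 = 61·476 + 133·1059 + 99·750 = 244133; w2·w2 = 61·61 + 133·133 + 99·99 = 31211
λ ≈ 244133/31211 = 7.822

λ ≈ 7.822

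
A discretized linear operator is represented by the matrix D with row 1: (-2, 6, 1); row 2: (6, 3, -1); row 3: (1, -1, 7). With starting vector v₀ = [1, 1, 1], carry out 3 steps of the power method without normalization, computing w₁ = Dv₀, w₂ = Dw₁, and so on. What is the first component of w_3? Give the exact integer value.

238

w1 = Dv₀ = ((-2)·1 + 6·1 + 1·1; 6·1 + 3·1 + (-1)·1; 1·1 + (-1)·1 + 7·1) = (5, 8, 7)
w2 = Dw1 = ((-2)·5 + 6·8 + 1·7; 6·5 + 3·8 + (-1)·7; 1·5 + (-1)·8 + 7·7) = (45, 47, 46)
w3 = Dw2 = (238, 365, 320)
The requested component of w3 is 238.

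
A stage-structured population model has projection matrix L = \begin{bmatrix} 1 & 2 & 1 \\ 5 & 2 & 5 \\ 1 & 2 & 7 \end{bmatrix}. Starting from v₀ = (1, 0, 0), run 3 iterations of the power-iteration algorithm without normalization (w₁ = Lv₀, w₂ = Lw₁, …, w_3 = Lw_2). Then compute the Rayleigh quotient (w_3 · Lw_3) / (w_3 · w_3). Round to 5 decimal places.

8.99301

w1 = Lv₀ = (1·1 + 2·0 + 1·0; 5·1 + 2·0 + 5·0; 1·1 + 2·0 + 7·0) = (1, 5, 1)
w2 = Lw1 = (1·1 + 2·5 + 1·1; 5·1 + 2·5 + 5·1; 1·1 + 2·5 + 7·1) = (12, 20, 18)
w3 = Lw2 = (70, 190, 178)
Lw3 = (628, 1620, 1696)
w3·Lw3 = 70·628 + 190·1620 + 178·1696 = 653648; w3·w3 = 70·70 + 190·190 + 178·178 = 72684
λ ≈ 653648/72684 = 8.99301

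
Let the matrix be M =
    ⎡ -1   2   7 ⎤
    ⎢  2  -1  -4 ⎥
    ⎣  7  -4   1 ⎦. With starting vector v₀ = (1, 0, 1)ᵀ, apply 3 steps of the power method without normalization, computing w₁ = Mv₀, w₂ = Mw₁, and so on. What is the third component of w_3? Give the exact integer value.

452

w1 = Mv₀ = (6, -2, 8)
w2 = Mw1 = (46, -18, 58)
w3 = Mw2 = (324, -122, 452)
The requested component of w3 is 452.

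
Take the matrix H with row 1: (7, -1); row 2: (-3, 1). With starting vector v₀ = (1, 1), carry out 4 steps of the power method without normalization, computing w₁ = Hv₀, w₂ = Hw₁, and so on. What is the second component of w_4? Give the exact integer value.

w1 = Hv₀ = (7·1 + (-1)·1; (-3)·1 + 1·1) = (6, -2)
w2 = Hw1 = (7·6 + (-1)·(-2); (-3)·6 + 1·(-2)) = (44, -20)
w3 = Hw2 = (328, -152)
w4 = Hw3 = (2448, -1136)
The requested component of w4 is -1136.

-1136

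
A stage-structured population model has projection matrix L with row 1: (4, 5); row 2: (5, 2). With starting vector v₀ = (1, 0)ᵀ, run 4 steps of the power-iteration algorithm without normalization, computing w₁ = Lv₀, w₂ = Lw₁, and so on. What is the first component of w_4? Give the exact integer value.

w1 = Lv₀ = (4·1 + 5·0; 5·1 + 2·0) = (4, 5)
w2 = Lw1 = (4·4 + 5·5; 5·4 + 2·5) = (41, 30)
w3 = Lw2 = (314, 265)
w4 = Lw3 = (2581, 2100)
The requested component of w4 is 2581.

2581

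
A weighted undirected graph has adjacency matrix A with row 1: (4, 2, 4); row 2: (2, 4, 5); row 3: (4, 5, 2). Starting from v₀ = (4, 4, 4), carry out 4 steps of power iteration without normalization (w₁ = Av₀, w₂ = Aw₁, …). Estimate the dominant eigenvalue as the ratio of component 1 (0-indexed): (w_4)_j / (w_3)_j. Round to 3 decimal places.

λ ≈ 10.697

w1 = Av₀ = (40, 44, 44)
w2 = Aw1 = (424, 476, 468)
w3 = Aw2 = (4520, 5092, 5012)
w4 = Aw3 = (48312, 54468, 53564)
Ratio at component: 54468 / 5092 = 10.697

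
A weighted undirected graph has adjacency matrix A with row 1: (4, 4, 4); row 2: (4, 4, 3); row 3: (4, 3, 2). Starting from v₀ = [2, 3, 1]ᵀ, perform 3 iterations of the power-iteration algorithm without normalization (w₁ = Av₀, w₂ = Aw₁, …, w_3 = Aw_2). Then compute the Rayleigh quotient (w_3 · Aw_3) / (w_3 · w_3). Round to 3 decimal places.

w1 = Av₀ = (4·2 + 4·3 + 4·1; 4·2 + 4·3 + 3·1; 4·2 + 3·3 + 2·1) = (24, 23, 19)
w2 = Aw1 = (4·24 + 4·23 + 4·19; 4·24 + 4·23 + 3·19; 4·24 + 3·23 + 2·19) = (264, 245, 203)
w3 = Aw2 = (2848, 2645, 2197)
Aw3 = (30760, 28563, 23721)
w3·Aw3 = 2848·30760 + 2645·28563 + 2197·23721 = 215268652; w3·w3 = 2848·2848 + 2645·2645 + 2197·2197 = 19933938
λ ≈ 215268652/19933938 = 10.799

λ ≈ 10.799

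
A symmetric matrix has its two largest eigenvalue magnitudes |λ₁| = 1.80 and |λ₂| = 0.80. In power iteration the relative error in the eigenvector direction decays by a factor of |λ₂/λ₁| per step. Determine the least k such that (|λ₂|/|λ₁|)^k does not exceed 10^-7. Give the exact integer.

20

|λ₂/λ₁| = 0.80/1.80 = 0.44444
Need k ≥ ln(10^-7) / ln(0.44444) = -16.1181 / -0.8109 ≈ 19.876
Smallest integer k satisfying the bound: 20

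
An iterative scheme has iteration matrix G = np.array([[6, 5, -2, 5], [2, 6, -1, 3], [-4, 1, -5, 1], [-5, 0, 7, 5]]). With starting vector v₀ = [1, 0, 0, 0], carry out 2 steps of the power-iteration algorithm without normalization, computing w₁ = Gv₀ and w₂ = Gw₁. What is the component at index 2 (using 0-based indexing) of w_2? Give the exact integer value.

w1 = Gv₀ = (6·1 + 5·0 + (-2)·0 + 5·0; 2·1 + 6·0 + (-1)·0 + 3·0; (-4)·1 + 1·0 + (-5)·0 + 1·0; (-5)·1 + 0·0 + 7·0 + 5·0) = (6, 2, -4, -5)
w2 = Gw1 = (6·6 + 5·2 + (-2)·(-4) + 5·(-5); 2·6 + 6·2 + (-1)·(-4) + 3·(-5); (-4)·6 + 1·2 + (-5)·(-4) + 1·(-5); (-5)·6 + 0·2 + 7·(-4) + 5·(-5)) = (29, 13, -7, -83)
The requested component of w2 is -7.

-7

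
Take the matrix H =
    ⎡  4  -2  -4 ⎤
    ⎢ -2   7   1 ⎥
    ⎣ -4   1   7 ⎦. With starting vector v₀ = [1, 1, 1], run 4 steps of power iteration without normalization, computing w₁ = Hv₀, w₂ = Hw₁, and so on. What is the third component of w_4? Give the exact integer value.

5528

w1 = Hv₀ = (-2, 6, 4)
w2 = Hw1 = (-36, 50, 42)
w3 = Hw2 = (-412, 464, 488)
w4 = Hw3 = (-4528, 4560, 5528)
The requested component of w4 is 5528.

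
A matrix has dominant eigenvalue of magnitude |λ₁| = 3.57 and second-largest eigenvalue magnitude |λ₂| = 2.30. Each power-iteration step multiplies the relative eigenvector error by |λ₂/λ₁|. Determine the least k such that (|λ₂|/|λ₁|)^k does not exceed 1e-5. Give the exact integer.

27

|λ₂/λ₁| = 2.30/3.57 = 0.64426
Need k ≥ ln(1e-5) / ln(0.64426) = -11.5129 / -0.4397 ≈ 26.186
Smallest integer k satisfying the bound: 27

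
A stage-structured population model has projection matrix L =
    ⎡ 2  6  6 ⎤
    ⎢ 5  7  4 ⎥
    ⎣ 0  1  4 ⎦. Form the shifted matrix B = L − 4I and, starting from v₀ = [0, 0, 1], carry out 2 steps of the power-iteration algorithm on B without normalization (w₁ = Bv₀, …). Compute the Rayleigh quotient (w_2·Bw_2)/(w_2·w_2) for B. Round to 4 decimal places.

B = L − 4I has rows (-2, 6, 6); (5, 3, 4); (0, 1, 0)
w1 = Bv₀ = ((-2)·0 + 6·0 + 6·1; 5·0 + 3·0 + 4·1; 0·0 + 1·0 + 0·1) = (6, 4, 0)
w2 = Bw1 = ((-2)·6 + 6·4 + 6·0; 5·6 + 3·4 + 4·0; 0·6 + 1·4 + 0·0) = (12, 42, 4)
Bw2 = (252, 202, 42)
w2·Bw2 = 11676; w2·w2 = 1924; μ ≈ 11676/1924 = 6.0686

6.0686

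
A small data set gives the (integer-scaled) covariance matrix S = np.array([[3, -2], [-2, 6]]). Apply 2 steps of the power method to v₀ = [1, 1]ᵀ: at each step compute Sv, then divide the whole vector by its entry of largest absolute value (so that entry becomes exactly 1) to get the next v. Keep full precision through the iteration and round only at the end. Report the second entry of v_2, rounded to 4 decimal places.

Sv0 = (1.00000, 4.00000); divide by 4.00000 → v1 = (0.25000, 1.00000)
Sv1 = (-1.25000, 5.50000); divide by 5.50000 → v2 = (-0.22727, 1.00000)
Requested entry of v2: 22/22 = 1.0000

1.0000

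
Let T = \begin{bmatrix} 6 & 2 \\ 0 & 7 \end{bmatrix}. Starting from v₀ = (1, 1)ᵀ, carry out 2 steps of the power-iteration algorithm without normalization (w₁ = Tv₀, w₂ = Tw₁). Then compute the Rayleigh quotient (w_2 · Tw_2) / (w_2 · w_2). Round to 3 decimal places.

7.357

w1 = Tv₀ = (6·1 + 2·1; 0·1 + 7·1) = (8, 7)
w2 = Tw1 = (6·8 + 2·7; 0·8 + 7·7) = (62, 49)
Tw2 = (470, 343)
w2·Tw2 = 62·470 + 49·343 = 45947; w2·w2 = 62·62 + 49·49 = 6245
λ ≈ 45947/6245 = 7.357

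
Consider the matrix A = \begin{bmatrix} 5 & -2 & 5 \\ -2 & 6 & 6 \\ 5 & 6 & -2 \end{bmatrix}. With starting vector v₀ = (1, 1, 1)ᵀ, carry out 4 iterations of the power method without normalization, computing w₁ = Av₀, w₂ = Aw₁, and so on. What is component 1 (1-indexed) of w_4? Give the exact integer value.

w1 = Av₀ = (5·1 + (-2)·1 + 5·1; (-2)·1 + 6·1 + 6·1; 5·1 + 6·1 + (-2)·1) = (8, 10, 9)
w2 = Aw1 = (5·8 + (-2)·10 + 5·9; (-2)·8 + 6·10 + 6·9; 5·8 + 6·10 + (-2)·9) = (65, 98, 82)
w3 = Aw2 = (539, 950, 749)
w4 = Aw3 = (4540, 9116, 6897)
The requested component of w4 is 4540.

4540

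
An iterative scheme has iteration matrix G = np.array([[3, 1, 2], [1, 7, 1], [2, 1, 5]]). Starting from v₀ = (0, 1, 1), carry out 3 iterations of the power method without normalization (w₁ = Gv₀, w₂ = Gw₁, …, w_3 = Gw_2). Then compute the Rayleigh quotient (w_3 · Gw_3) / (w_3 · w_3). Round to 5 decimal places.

8.05550

w1 = Gv₀ = (3, 8, 6)
w2 = Gw1 = (29, 65, 44)
w3 = Gw2 = (240, 528, 343)
Gw3 = (1934, 4279, 2723)
w3·Gw3 = 240·1934 + 528·4279 + 343·2723 = 3657461; w3·w3 = 240·240 + 528·528 + 343·343 = 454033
λ ≈ 3657461/454033 = 8.05550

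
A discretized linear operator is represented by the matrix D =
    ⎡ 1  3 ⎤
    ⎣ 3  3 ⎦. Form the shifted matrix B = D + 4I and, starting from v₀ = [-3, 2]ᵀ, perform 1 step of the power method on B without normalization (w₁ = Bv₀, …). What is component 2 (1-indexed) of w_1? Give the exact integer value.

5

B = D + 4I has rows (5, 3); (3, 7)
w1 = Bv₀ = (-9, 5)
Requested component of w1: 5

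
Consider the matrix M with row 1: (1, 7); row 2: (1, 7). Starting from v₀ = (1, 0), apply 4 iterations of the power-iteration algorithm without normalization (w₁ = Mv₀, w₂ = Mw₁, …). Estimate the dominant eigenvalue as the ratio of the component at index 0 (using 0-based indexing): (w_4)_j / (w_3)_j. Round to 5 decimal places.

λ ≈ 8.00000

w1 = Mv₀ = (1·1 + 7·0; 1·1 + 7·0) = (1, 1)
w2 = Mw1 = (1·1 + 7·1; 1·1 + 7·1) = (8, 8)
w3 = Mw2 = (64, 64)
w4 = Mw3 = (512, 512)
Ratio at component: 512 / 64 = 8.00000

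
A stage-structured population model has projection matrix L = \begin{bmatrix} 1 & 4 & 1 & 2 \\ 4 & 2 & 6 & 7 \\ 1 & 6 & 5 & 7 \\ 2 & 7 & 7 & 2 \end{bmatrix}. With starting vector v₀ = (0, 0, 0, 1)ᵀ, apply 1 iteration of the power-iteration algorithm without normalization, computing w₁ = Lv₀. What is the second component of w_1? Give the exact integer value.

w1 = Lv₀ = (1·0 + 4·0 + 1·0 + 2·1; 4·0 + 2·0 + 6·0 + 7·1; 1·0 + 6·0 + 5·0 + 7·1; 2·0 + 7·0 + 7·0 + 2·1) = (2, 7, 7, 2)
The requested component of w1 is 7.

7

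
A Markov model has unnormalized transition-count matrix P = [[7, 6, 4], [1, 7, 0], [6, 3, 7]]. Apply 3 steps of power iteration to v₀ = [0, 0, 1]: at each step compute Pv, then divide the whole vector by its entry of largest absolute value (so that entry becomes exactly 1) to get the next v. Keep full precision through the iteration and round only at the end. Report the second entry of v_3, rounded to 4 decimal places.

0.0978

Pv0 = (4.00000, 0.00000, 7.00000); divide by 7.00000 → v1 = (0.57143, 0.00000, 1.00000)
Pv1 = (8.00000, 0.57143, 10.42857); divide by 10.42857 → v2 = (0.76712, 0.05479, 1.00000)
Pv2 = (9.69863, 1.15068, 11.76712); divide by 11.76712 → v3 = (0.82421, 0.09779, 1.00000)
Requested entry of v3: 84/859 = 0.0978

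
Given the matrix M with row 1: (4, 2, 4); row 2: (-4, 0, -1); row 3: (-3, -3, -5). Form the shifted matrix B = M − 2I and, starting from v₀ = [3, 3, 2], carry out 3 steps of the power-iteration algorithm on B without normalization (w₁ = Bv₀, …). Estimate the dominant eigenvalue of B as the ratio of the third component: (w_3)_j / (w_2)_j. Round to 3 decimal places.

μ ≈ -5.179

B = M − 2I has rows (2, 2, 4); (-4, -2, -1); (-3, -3, -7)
w1 = Bv₀ = (20, -20, -32)
w2 = Bw1 = (-128, -8, 224)
w3 = Bw2 = (624, 304, -1160)
Ratio: -1160/224 = -5.179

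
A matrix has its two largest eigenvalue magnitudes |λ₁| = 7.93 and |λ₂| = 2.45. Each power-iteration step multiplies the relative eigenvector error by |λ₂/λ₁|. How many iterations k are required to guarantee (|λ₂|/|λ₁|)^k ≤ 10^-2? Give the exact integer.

4

|λ₂/λ₁| = 2.45/7.93 = 0.30895
Need k ≥ ln(10^-2) / ln(0.30895) = -4.6052 / -1.1746 ≈ 3.921
Smallest integer k satisfying the bound: 4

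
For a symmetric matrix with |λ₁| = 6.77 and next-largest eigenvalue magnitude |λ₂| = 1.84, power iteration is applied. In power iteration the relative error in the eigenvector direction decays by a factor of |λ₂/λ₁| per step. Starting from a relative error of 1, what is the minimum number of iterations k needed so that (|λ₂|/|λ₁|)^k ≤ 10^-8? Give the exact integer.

|λ₂/λ₁| = 1.84/6.77 = 0.27179
Need k ≥ ln(10^-8) / ln(0.27179) = -18.4207 / -1.3027 ≈ 14.140
Smallest integer k satisfying the bound: 15

15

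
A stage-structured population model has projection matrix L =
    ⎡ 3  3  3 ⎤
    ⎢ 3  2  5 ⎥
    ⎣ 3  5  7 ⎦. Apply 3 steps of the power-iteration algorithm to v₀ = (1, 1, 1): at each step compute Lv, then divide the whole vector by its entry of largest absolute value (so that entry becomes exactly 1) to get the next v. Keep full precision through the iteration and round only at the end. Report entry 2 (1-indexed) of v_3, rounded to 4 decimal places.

0.6667

Lv0 = (9.00000, 10.00000, 15.00000); divide by 15.00000 → v1 = (0.60000, 0.66667, 1.00000)
Lv1 = (6.80000, 8.13333, 12.13333); divide by 12.13333 → v2 = (0.56044, 0.67033, 1.00000)
Lv2 = (6.69231, 8.02198, 12.03297); divide by 12.03297 → v3 = (0.55616, 0.66667, 1.00000)
Requested entry of v3: 1460/2190 = 0.6667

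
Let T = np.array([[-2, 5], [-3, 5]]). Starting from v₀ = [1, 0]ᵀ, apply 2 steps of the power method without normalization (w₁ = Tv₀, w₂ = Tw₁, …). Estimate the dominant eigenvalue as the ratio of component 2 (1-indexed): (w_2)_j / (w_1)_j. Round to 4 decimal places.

w1 = Tv₀ = ((-2)·1 + 5·0; (-3)·1 + 5·0) = (-2, -3)
w2 = Tw1 = ((-2)·(-2) + 5·(-3); (-3)·(-2) + 5·(-3)) = (-11, -9)
Ratio at component: -9 / -3 = 3.0000

3.0000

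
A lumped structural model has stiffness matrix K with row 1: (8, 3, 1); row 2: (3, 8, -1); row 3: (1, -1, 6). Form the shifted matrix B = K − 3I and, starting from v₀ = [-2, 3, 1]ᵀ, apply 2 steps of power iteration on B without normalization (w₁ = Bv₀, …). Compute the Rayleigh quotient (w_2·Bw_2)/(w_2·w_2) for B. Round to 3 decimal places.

μ ≈ 7.337

B = K − 3I has rows (5, 3, 1); (3, 5, -1); (1, -1, 3)
w1 = Bv₀ = (5·(-2) + 3·3 + 1·1; 3·(-2) + 5·3 + (-1)·1; 1·(-2) + (-1)·3 + 3·1) = (0, 8, -2)
w2 = Bw1 = (5·0 + 3·8 + 1·(-2); 3·0 + 5·8 + (-1)·(-2); 1·0 + (-1)·8 + 3·(-2)) = (22, 42, -14)
Bw2 = (222, 290, -62)
w2·Bw2 = 17932; w2·w2 = 2444; μ ≈ 17932/2444 = 7.337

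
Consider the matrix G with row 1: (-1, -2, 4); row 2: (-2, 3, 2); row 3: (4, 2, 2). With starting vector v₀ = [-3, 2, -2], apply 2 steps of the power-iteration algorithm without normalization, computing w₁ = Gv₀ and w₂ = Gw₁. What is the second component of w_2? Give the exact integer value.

18

w1 = Gv₀ = (-9, 8, -12)
w2 = Gw1 = (-55, 18, -44)
The requested component of w2 is 18.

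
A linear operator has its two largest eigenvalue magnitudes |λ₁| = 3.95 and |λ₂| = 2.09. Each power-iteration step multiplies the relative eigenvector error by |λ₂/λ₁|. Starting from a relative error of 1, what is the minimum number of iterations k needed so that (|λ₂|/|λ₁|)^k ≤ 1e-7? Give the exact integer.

|λ₂/λ₁| = 2.09/3.95 = 0.52911
Need k ≥ ln(1e-7) / ln(0.52911) = -16.1181 / -0.6366 ≈ 25.321
Smallest integer k satisfying the bound: 26

26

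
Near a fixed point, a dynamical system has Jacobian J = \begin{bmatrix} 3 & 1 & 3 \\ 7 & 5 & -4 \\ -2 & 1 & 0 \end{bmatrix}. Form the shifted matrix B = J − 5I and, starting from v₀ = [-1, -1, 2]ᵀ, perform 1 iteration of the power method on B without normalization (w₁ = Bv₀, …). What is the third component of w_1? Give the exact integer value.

-9

B = J − 5I has rows (-2, 1, 3); (7, 0, -4); (-2, 1, -5)
w1 = Bv₀ = (7, -15, -9)
Requested component of w1: -9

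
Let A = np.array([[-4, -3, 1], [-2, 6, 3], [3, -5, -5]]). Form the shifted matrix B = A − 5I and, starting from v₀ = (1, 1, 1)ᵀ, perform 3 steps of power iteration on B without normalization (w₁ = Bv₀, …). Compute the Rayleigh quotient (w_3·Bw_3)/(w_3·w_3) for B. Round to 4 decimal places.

B = A − 5I has rows (-9, -3, 1); (-2, 1, 3); (3, -5, -10)
w1 = Bv₀ = (-11, 2, -12)
w2 = Bw1 = (81, -12, 77)
w3 = Bw2 = (-616, 57, -467)
Bw3 = (4906, -112, 2537)
w3·Bw3 = -4213259; w3·w3 = 600794; μ ≈ -4213259/600794 = -7.0128

-7.0128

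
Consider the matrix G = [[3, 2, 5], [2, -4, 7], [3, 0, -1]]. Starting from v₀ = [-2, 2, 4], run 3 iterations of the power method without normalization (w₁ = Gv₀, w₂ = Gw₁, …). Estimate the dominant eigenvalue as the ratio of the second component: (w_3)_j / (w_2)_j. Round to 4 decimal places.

-9.3061

w1 = Gv₀ = (3·(-2) + 2·2 + 5·4; 2·(-2) + (-4)·2 + 7·4; 3·(-2) + 0·2 + (-1)·4) = (18, 16, -10)
w2 = Gw1 = (3·18 + 2·16 + 5·(-10); 2·18 + (-4)·16 + 7·(-10); 3·18 + 0·16 + (-1)·(-10)) = (36, -98, 64)
w3 = Gw2 = (232, 912, 44)
Ratio at component: 912 / -98 = -9.3061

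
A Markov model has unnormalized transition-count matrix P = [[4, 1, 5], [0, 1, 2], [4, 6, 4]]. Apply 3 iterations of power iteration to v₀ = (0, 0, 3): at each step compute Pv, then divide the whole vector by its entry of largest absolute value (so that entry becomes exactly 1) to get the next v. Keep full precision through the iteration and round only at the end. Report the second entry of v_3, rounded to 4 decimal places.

0.2524

Pv0 = (15.00000, 6.00000, 12.00000); divide by 15.00000 → v1 = (1.00000, 0.40000, 0.80000)
Pv1 = (8.40000, 2.00000, 9.60000); divide by 9.60000 → v2 = (0.87500, 0.20833, 1.00000)
Pv2 = (8.70833, 2.20833, 8.75000); divide by 8.75000 → v3 = (0.99524, 0.25238, 1.00000)
Requested entry of v3: 318/1260 = 0.2524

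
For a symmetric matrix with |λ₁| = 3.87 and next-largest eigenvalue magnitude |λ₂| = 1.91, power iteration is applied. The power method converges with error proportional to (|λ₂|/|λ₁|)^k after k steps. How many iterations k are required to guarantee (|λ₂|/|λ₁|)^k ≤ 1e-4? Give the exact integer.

14

|λ₂/λ₁| = 1.91/3.87 = 0.49354
Need k ≥ ln(1e-4) / ln(0.49354) = -9.2103 / -0.7062 ≈ 13.043
Smallest integer k satisfying the bound: 14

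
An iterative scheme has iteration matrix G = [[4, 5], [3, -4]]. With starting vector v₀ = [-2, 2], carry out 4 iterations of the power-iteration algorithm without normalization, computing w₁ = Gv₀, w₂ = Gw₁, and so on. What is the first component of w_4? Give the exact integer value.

-1922

w1 = Gv₀ = (4·(-2) + 5·2; 3·(-2) + (-4)·2) = (2, -14)
w2 = Gw1 = (4·2 + 5·(-14); 3·2 + (-4)·(-14)) = (-62, 62)
w3 = Gw2 = (62, -434)
w4 = Gw3 = (-1922, 1922)
The requested component of w4 is -1922.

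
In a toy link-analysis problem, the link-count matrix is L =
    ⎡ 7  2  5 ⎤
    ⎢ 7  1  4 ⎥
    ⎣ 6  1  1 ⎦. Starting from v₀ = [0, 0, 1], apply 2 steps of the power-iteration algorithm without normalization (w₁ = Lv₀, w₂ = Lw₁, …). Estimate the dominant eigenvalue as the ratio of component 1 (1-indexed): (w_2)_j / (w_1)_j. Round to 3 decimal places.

9.600

w1 = Lv₀ = (7·0 + 2·0 + 5·1; 7·0 + 1·0 + 4·1; 6·0 + 1·0 + 1·1) = (5, 4, 1)
w2 = Lw1 = (7·5 + 2·4 + 5·1; 7·5 + 1·4 + 4·1; 6·5 + 1·4 + 1·1) = (48, 43, 35)
Ratio at component: 48 / 5 = 9.600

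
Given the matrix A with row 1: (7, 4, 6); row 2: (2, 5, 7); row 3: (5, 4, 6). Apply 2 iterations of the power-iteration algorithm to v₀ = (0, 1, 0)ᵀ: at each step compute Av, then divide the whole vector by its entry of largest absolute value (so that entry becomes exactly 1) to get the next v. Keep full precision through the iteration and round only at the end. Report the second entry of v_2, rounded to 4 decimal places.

Av0 = (4.00000, 5.00000, 4.00000); divide by 5.00000 → v1 = (0.80000, 1.00000, 0.80000)
Av1 = (14.40000, 12.20000, 12.80000); divide by 14.40000 → v2 = (1.00000, 0.84722, 0.88889)
Requested entry of v2: 61/72 = 0.8472

0.8472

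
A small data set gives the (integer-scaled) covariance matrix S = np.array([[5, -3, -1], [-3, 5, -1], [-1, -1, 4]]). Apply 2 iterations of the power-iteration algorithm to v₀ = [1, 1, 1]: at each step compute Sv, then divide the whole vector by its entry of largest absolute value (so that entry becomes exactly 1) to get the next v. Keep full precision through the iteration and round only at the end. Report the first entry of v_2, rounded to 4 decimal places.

0.0000

Sv0 = (1.00000, 1.00000, 2.00000); divide by 2.00000 → v1 = (0.50000, 0.50000, 1.00000)
Sv1 = (0.00000, 0.00000, 3.00000); divide by 3.00000 → v2 = (0.00000, 0.00000, 1.00000)
Requested entry of v2: 0/6 = 0.0000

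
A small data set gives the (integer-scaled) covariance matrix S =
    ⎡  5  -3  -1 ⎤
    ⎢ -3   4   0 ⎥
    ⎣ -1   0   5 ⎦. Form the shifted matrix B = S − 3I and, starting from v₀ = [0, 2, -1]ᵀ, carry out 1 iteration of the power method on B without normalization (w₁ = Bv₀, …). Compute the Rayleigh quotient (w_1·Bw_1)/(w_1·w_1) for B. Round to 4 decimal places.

B = S − 3I has rows (2, -3, -1); (-3, 1, 0); (-1, 0, 2)
w1 = Bv₀ = (2·0 + (-3)·2 + (-1)·(-1); (-3)·0 + 1·2 + 0·(-1); (-1)·0 + 0·2 + 2·(-1)) = (-5, 2, -2)
Bw1 = (-14, 17, 1)
w1·Bw1 = 102; w1·w1 = 33; μ ≈ 102/33 = 3.0909

3.0909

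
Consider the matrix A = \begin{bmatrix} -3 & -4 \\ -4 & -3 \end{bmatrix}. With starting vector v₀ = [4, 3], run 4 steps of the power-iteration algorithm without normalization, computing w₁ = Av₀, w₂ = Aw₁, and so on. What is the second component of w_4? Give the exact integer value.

8403

w1 = Av₀ = ((-3)·4 + (-4)·3; (-4)·4 + (-3)·3) = (-24, -25)
w2 = Aw1 = ((-3)·(-24) + (-4)·(-25); (-4)·(-24) + (-3)·(-25)) = (172, 171)
w3 = Aw2 = (-1200, -1201)
w4 = Aw3 = (8404, 8403)
The requested component of w4 is 8403.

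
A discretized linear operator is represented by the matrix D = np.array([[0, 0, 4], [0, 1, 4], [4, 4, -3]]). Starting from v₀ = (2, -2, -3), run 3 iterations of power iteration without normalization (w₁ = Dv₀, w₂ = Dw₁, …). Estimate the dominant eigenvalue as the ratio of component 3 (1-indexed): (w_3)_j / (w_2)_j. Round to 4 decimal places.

w1 = Dv₀ = (0·2 + 0·(-2) + 4·(-3); 0·2 + 1·(-2) + 4·(-3); 4·2 + 4·(-2) + (-3)·(-3)) = (-12, -14, 9)
w2 = Dw1 = (0·(-12) + 0·(-14) + 4·9; 0·(-12) + 1·(-14) + 4·9; 4·(-12) + 4·(-14) + (-3)·9) = (36, 22, -131)
w3 = Dw2 = (-524, -502, 625)
Ratio at component: 625 / -131 = -4.7710

-4.7710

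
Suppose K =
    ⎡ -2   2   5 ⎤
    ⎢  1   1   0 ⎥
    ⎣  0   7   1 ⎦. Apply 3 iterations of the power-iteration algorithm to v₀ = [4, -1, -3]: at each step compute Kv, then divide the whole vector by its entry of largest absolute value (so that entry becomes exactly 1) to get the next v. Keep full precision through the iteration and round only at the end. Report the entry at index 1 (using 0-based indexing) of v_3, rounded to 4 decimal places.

0.1119

Kv0 = (-25.00000, 3.00000, -10.00000); divide by -25.00000 → v1 = (1.00000, -0.12000, 0.40000)
Kv1 = (-0.24000, 0.88000, -0.44000); divide by 0.88000 → v2 = (-0.27273, 1.00000, -0.50000)
Kv2 = (0.04545, 0.72727, 6.50000); divide by 6.50000 → v3 = (0.00699, 0.11189, 1.00000)
Requested entry of v3: -16/-143 = 0.1119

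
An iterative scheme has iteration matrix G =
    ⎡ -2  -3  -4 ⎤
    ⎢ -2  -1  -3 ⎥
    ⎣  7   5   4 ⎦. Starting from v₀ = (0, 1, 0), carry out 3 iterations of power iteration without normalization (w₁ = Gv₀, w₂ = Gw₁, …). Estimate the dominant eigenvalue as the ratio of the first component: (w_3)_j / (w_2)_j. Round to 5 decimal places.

-6.36364

w1 = Gv₀ = ((-2)·0 + (-3)·1 + (-4)·0; (-2)·0 + (-1)·1 + (-3)·0; 7·0 + 5·1 + 4·0) = (-3, -1, 5)
w2 = Gw1 = ((-2)·(-3) + (-3)·(-1) + (-4)·5; (-2)·(-3) + (-1)·(-1) + (-3)·5; 7·(-3) + 5·(-1) + 4·5) = (-11, -8, -6)
w3 = Gw2 = (70, 48, -141)
Ratio at component: 70 / -11 = -6.36364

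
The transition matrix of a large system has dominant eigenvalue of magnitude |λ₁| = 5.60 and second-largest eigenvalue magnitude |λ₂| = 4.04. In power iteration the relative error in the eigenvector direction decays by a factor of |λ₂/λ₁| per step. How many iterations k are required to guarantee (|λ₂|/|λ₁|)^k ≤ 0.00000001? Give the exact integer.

57

|λ₂/λ₁| = 4.04/5.60 = 0.72143
Need k ≥ ln(0.00000001) / ln(0.72143) = -18.4207 / -0.3265 ≈ 56.415
Smallest integer k satisfying the bound: 57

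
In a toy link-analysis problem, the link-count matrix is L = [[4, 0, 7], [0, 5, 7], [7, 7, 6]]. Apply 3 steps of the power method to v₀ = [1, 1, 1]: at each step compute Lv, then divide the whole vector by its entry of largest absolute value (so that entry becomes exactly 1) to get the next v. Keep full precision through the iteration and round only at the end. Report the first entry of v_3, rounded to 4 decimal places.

0.6180

Lv0 = (11.00000, 12.00000, 20.00000); divide by 20.00000 → v1 = (0.55000, 0.60000, 1.00000)
Lv1 = (9.20000, 10.00000, 14.05000); divide by 14.05000 → v2 = (0.65480, 0.71174, 1.00000)
Lv2 = (9.61922, 10.55872, 15.56584); divide by 15.56584 → v3 = (0.61797, 0.67833, 1.00000)
Requested entry of v3: 2703/4374 = 0.6180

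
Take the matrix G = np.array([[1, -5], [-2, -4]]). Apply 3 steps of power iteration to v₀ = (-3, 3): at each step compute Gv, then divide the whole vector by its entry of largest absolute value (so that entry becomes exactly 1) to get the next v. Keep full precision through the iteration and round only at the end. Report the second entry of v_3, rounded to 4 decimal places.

Gv0 = (-18.00000, -6.00000); divide by -18.00000 → v1 = (1.00000, 0.33333)
Gv1 = (-0.66667, -3.33333); divide by -3.33333 → v2 = (0.20000, 1.00000)
Gv2 = (-4.80000, -4.40000); divide by -4.80000 → v3 = (1.00000, 0.91667)
Requested entry of v3: -264/-288 = 0.9167

0.9167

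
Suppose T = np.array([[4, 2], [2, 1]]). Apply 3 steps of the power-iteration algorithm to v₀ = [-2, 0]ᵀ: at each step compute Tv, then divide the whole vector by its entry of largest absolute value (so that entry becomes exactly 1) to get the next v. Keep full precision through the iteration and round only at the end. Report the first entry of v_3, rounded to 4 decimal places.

1.0000

Tv0 = (-8.00000, -4.00000); divide by -8.00000 → v1 = (1.00000, 0.50000)
Tv1 = (5.00000, 2.50000); divide by 5.00000 → v2 = (1.00000, 0.50000)
Tv2 = (5.00000, 2.50000); divide by 5.00000 → v3 = (1.00000, 0.50000)
Requested entry of v3: -200/-200 = 1.0000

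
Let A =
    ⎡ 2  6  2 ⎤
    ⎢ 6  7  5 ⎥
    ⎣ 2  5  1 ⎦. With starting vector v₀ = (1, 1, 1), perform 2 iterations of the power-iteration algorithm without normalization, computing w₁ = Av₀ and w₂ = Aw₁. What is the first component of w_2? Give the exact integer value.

144

w1 = Av₀ = (2·1 + 6·1 + 2·1; 6·1 + 7·1 + 5·1; 2·1 + 5·1 + 1·1) = (10, 18, 8)
w2 = Aw1 = (2·10 + 6·18 + 2·8; 6·10 + 7·18 + 5·8; 2·10 + 5·18 + 1·8) = (144, 226, 118)
The requested component of w2 is 144.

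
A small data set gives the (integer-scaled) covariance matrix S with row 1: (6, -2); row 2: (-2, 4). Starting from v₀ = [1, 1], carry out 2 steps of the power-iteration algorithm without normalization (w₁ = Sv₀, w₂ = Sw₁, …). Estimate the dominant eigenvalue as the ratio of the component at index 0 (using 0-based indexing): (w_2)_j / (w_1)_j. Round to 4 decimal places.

w1 = Sv₀ = (6·1 + (-2)·1; (-2)·1 + 4·1) = (4, 2)
w2 = Sw1 = (6·4 + (-2)·2; (-2)·4 + 4·2) = (20, 0)
Ratio at component: 20 / 4 = 5.0000

λ ≈ 5.0000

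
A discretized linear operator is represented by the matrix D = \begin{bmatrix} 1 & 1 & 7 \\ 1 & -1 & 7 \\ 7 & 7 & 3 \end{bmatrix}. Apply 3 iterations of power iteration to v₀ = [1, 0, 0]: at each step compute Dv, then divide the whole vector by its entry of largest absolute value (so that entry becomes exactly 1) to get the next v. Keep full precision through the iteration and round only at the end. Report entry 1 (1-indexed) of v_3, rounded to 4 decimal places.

Dv0 = (1.00000, 1.00000, 7.00000); divide by 7.00000 → v1 = (0.14286, 0.14286, 1.00000)
Dv1 = (7.28571, 7.00000, 5.00000); divide by 7.28571 → v2 = (1.00000, 0.96078, 0.68627)
Dv2 = (6.76471, 4.84314, 15.78431); divide by 15.78431 → v3 = (0.42857, 0.30683, 1.00000)
Requested entry of v3: 345/805 = 0.4286

0.4286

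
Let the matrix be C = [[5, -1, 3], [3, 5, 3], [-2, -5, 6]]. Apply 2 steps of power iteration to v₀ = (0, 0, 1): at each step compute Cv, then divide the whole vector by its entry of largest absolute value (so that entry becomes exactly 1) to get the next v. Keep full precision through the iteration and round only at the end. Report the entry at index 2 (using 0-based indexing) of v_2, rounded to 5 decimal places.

Cv0 = (3.000000, 3.000000, 6.000000); divide by 6.000000 → v1 = (0.500000, 0.500000, 1.000000)
Cv1 = (5.000000, 7.000000, 2.500000); divide by 7.000000 → v2 = (0.714286, 1.000000, 0.357143)
Requested entry of v2: 15/42 = 0.35714

0.35714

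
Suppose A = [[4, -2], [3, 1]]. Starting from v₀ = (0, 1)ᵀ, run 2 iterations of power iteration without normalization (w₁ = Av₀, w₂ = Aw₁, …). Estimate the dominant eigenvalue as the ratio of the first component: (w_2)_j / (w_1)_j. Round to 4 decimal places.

w1 = Av₀ = (4·0 + (-2)·1; 3·0 + 1·1) = (-2, 1)
w2 = Aw1 = (4·(-2) + (-2)·1; 3·(-2) + 1·1) = (-10, -5)
Ratio at component: -10 / -2 = 5.0000

λ ≈ 5.0000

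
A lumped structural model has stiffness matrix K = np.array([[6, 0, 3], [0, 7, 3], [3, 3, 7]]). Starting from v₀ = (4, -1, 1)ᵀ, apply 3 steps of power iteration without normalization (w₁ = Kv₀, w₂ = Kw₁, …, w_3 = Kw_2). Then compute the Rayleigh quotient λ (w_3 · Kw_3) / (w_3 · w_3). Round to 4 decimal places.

w1 = Kv₀ = (6·4 + 0·(-1) + 3·1; 0·4 + 7·(-1) + 3·1; 3·4 + 3·(-1) + 7·1) = (27, -4, 16)
w2 = Kw1 = (6·27 + 0·(-4) + 3·16; 0·27 + 7·(-4) + 3·16; 3·27 + 3·(-4) + 7·16) = (210, 20, 181)
w3 = Kw2 = (1803, 683, 1957)
Kw3 = (16689, 10652, 21157)
w3·Kw3 = 1803·16689 + 683·10652 + 1957·21157 = 78769832; w3·w3 = 1803·1803 + 683·683 + 1957·1957 = 7547147
λ ≈ 78769832/7547147 = 10.4370

10.4370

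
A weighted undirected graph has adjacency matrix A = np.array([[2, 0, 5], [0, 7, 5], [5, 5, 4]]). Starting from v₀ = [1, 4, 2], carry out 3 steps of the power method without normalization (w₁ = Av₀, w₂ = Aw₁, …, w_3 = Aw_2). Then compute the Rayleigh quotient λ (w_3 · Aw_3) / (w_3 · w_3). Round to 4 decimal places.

w1 = Av₀ = (2·1 + 0·4 + 5·2; 0·1 + 7·4 + 5·2; 5·1 + 5·4 + 4·2) = (12, 38, 33)
w2 = Aw1 = (2·12 + 0·38 + 5·33; 0·12 + 7·38 + 5·33; 5·12 + 5·38 + 4·33) = (189, 431, 382)
w3 = Aw2 = (2288, 4927, 4628)
Aw3 = (27716, 57629, 54587)
w3·Aw3 = 2288·27716 + 4927·57629 + 4628·54587 = 599980927; w3·w3 = 2288·2288 + 4927·4927 + 4628·4628 = 50928657
λ ≈ 599980927/50928657 = 11.7808

λ ≈ 11.7808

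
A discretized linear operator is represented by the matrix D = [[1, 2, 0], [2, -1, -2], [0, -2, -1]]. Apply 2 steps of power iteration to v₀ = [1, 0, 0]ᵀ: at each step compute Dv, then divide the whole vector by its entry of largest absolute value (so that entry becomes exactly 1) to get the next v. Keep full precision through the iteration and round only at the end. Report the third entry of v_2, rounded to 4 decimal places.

-0.8000

Dv0 = (1.00000, 2.00000, 0.00000); divide by 2.00000 → v1 = (0.50000, 1.00000, 0.00000)
Dv1 = (2.50000, 0.00000, -2.00000); divide by 2.50000 → v2 = (1.00000, 0.00000, -0.80000)
Requested entry of v2: -4/5 = -0.8000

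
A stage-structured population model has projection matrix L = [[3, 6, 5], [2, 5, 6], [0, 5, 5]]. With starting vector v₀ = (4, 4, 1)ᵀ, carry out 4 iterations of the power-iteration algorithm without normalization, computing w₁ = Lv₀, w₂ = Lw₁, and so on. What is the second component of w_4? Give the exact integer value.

54816

w1 = Lv₀ = (3·4 + 6·4 + 5·1; 2·4 + 5·4 + 6·1; 0·4 + 5·4 + 5·1) = (41, 34, 25)
w2 = Lw1 = (3·41 + 6·34 + 5·25; 2·41 + 5·34 + 6·25; 0·41 + 5·34 + 5·25) = (452, 402, 295)
w3 = Lw2 = (5243, 4684, 3485)
w4 = Lw3 = (61258, 54816, 40845)
The requested component of w4 is 54816.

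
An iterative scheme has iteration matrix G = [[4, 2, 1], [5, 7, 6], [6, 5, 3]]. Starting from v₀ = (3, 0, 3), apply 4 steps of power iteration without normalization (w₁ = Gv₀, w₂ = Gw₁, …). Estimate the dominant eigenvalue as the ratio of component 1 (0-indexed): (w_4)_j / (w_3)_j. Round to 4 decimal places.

w1 = Gv₀ = (15, 33, 27)
w2 = Gw1 = (153, 468, 336)
w3 = Gw2 = (1884, 6057, 4266)
w4 = Gw3 = (23916, 77415, 54387)
Ratio at component: 77415 / 6057 = 12.7811

12.7811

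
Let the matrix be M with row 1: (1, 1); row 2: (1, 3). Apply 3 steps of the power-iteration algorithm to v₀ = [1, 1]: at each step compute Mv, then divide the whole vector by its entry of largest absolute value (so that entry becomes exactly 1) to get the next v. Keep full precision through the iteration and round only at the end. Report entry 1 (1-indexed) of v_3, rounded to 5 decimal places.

Mv0 = (2.000000, 4.000000); divide by 4.000000 → v1 = (0.500000, 1.000000)
Mv1 = (1.500000, 3.500000); divide by 3.500000 → v2 = (0.428571, 1.000000)
Mv2 = (1.428571, 3.428571); divide by 3.428571 → v3 = (0.416667, 1.000000)
Requested entry of v3: 20/48 = 0.41667

0.41667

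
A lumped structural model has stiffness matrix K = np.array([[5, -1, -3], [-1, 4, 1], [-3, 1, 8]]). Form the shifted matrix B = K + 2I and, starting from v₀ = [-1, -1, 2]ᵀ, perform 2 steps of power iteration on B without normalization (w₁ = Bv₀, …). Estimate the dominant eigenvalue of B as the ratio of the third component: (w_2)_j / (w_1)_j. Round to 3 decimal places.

11.500

B = K + 2I has rows (7, -1, -3); (-1, 6, 1); (-3, 1, 10)
w1 = Bv₀ = (-12, -3, 22)
w2 = Bw1 = (-147, 16, 253)
Ratio: 253/22 = 11.500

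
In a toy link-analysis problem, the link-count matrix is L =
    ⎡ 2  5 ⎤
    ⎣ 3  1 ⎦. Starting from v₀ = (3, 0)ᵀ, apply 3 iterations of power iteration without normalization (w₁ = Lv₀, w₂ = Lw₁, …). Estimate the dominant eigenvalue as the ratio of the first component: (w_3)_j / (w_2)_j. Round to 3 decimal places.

w1 = Lv₀ = (2·3 + 5·0; 3·3 + 1·0) = (6, 9)
w2 = Lw1 = (2·6 + 5·9; 3·6 + 1·9) = (57, 27)
w3 = Lw2 = (249, 198)
Ratio at component: 249 / 57 = 4.368

4.368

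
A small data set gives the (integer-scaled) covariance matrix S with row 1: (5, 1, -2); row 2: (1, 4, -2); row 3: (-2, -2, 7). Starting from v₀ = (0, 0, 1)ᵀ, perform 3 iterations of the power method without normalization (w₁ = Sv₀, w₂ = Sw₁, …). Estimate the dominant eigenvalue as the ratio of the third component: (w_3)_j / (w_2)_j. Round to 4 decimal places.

w1 = Sv₀ = (-2, -2, 7)
w2 = Sw1 = (-26, -24, 57)
w3 = Sw2 = (-268, -236, 499)
Ratio at component: 499 / 57 = 8.7544

λ ≈ 8.7544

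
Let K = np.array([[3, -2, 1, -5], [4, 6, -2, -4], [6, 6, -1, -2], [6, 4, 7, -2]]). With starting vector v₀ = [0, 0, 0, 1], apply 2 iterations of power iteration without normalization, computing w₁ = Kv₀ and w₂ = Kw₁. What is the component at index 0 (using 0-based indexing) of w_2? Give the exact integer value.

w1 = Kv₀ = (-5, -4, -2, -2)
w2 = Kw1 = (1, -32, -48, -56)
The requested component of w2 is 1.

1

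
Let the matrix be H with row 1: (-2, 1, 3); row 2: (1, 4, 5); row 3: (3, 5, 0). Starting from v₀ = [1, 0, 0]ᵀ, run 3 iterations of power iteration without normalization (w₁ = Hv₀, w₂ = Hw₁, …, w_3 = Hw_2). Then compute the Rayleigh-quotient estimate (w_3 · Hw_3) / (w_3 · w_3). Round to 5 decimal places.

λ ≈ 4.86609

w1 = Hv₀ = ((-2)·1 + 1·0 + 3·0; 1·1 + 4·0 + 5·0; 3·1 + 5·0 + 0·0) = (-2, 1, 3)
w2 = Hw1 = ((-2)·(-2) + 1·1 + 3·3; 1·(-2) + 4·1 + 5·3; 3·(-2) + 5·1 + 0·3) = (14, 17, -1)
w3 = Hw2 = (-14, 77, 127)
Hw3 = (486, 929, 343)
w3·Hw3 = (-14)·486 + 77·929 + 127·343 = 108290; w3·w3 = (-14)·(-14) + 77·77 + 127·127 = 22254
λ ≈ 108290/22254 = 4.86609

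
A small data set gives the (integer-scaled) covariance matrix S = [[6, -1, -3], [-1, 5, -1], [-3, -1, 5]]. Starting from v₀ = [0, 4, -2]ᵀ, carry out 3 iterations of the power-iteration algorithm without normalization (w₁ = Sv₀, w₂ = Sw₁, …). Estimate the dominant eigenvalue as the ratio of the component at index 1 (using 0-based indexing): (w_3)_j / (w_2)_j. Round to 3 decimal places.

λ ≈ 5.541

w1 = Sv₀ = (6·0 + (-1)·4 + (-3)·(-2); (-1)·0 + 5·4 + (-1)·(-2); (-3)·0 + (-1)·4 + 5·(-2)) = (2, 22, -14)
w2 = Sw1 = (6·2 + (-1)·22 + (-3)·(-14); (-1)·2 + 5·22 + (-1)·(-14); (-3)·2 + (-1)·22 + 5·(-14)) = (32, 122, -98)
w3 = Sw2 = (364, 676, -708)
Ratio at component: 676 / 122 = 5.541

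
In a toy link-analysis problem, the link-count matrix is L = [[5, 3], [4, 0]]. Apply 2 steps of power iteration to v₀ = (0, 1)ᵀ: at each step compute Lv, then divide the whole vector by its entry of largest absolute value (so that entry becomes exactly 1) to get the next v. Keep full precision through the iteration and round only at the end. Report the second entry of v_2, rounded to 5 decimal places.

0.80000

Lv0 = (3.000000, 0.000000); divide by 3.000000 → v1 = (1.000000, 0.000000)
Lv1 = (5.000000, 4.000000); divide by 5.000000 → v2 = (1.000000, 0.800000)
Requested entry of v2: 12/15 = 0.80000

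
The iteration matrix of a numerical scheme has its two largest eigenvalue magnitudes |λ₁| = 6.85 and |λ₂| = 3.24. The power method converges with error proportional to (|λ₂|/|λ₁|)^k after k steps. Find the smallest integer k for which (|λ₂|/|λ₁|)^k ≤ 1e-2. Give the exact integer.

|λ₂/λ₁| = 3.24/6.85 = 0.47299
Need k ≥ ln(1e-2) / ln(0.47299) = -4.6052 / -0.7487 ≈ 6.151
Smallest integer k satisfying the bound: 7

7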